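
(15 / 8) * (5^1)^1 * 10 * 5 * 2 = 1875 / 2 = 937.50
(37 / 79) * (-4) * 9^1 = -1332 / 79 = -16.86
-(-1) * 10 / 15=2 / 3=0.67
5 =5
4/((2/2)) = 4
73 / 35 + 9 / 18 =181 / 70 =2.59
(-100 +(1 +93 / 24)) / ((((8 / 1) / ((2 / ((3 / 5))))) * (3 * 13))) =-3805 / 3744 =-1.02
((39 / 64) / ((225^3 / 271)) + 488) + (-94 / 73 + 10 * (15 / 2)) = 561.71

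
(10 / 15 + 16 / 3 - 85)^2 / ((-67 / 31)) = -193471 / 67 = -2887.63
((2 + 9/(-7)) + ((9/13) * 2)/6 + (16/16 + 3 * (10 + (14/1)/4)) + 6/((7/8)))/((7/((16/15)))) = 23928/3185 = 7.51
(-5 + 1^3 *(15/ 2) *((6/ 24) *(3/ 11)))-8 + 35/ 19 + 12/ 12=-16129/ 1672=-9.65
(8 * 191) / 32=191 / 4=47.75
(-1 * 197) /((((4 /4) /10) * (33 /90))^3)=-3996243.43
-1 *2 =-2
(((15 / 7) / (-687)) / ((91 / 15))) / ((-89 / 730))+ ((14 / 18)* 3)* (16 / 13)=112015178 / 38948091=2.88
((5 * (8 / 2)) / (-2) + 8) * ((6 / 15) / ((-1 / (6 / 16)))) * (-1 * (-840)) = 252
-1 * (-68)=68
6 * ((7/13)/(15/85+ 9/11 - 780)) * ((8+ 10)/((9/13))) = -2618/24279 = -0.11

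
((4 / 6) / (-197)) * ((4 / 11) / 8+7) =-155 / 6501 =-0.02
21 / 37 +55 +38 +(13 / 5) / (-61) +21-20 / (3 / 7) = 2297342 / 33855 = 67.86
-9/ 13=-0.69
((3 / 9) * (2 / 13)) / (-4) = -1 / 78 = -0.01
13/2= 6.50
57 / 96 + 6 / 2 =3.59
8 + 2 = 10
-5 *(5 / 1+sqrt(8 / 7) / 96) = -25- 5 *sqrt(14) / 336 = -25.06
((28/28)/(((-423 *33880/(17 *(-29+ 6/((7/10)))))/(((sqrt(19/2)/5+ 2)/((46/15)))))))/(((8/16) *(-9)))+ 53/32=833783261/503417376 - 221 *sqrt(38)/1258543440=1.66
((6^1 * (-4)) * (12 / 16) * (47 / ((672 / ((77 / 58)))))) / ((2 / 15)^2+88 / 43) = -15005925 / 18534016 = -0.81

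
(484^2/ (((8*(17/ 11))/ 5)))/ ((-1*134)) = -805255/ 1139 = -706.98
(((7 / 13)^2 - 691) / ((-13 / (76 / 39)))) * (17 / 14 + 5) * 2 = 257272920 / 199927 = 1286.83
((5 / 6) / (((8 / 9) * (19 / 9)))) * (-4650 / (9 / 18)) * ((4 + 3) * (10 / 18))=-1220625 / 76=-16060.86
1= 1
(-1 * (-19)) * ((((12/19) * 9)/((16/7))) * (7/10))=1323/40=33.08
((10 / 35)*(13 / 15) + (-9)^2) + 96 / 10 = 9539 / 105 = 90.85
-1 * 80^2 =-6400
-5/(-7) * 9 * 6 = 270/7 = 38.57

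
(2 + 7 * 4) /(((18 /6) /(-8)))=-80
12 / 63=4 / 21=0.19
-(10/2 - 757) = 752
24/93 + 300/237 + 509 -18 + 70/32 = 19384771/39184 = 494.71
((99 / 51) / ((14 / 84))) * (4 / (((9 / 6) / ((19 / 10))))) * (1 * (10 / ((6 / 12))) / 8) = 2508 / 17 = 147.53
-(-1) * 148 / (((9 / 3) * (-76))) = -37 / 57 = -0.65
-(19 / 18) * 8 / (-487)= 76 / 4383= 0.02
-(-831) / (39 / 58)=16066 / 13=1235.85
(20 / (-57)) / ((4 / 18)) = -30 / 19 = -1.58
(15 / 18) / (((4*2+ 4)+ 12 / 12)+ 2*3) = 0.04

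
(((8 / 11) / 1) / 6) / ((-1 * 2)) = -2 / 33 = -0.06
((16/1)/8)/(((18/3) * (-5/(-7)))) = 7/15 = 0.47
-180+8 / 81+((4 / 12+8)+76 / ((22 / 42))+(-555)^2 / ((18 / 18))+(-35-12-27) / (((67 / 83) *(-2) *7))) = 128708851057 / 417879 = 308005.07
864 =864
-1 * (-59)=59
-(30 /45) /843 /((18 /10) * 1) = -10 /22761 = -0.00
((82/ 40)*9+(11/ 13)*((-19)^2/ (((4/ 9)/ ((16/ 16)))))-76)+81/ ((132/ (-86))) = 825061/ 1430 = 576.97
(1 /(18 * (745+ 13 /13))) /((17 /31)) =31 /228276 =0.00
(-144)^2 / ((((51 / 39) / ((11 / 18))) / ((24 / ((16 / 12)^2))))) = 2223936 / 17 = 130819.76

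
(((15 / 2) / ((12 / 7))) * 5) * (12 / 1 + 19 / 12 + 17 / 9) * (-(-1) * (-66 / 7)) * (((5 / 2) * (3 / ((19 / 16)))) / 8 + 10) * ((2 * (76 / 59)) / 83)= -31400875 / 29382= -1068.71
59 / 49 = 1.20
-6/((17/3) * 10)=-9/85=-0.11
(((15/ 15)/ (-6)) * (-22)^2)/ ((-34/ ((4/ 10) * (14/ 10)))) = 1694/ 1275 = 1.33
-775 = -775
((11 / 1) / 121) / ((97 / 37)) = 37 / 1067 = 0.03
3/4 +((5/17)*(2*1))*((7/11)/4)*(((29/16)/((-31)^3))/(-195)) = 5214378515/6952504416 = 0.75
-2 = -2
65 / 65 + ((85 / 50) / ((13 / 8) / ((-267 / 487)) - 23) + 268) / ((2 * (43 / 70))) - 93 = 300682524 / 2384737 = 126.09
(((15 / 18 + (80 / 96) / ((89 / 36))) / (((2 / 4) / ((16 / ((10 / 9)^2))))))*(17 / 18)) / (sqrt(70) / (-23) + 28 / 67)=43879975*sqrt(70) / 1490839 + 60253100 / 212977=529.16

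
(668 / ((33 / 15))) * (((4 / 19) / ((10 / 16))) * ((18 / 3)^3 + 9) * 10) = 48096000 / 209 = 230124.40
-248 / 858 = -124 / 429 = -0.29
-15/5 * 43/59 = -129/59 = -2.19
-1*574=-574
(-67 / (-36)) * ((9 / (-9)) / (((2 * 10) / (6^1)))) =-67 / 120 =-0.56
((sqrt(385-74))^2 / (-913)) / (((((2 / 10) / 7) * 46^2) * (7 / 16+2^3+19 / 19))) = -43540 / 72929527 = -0.00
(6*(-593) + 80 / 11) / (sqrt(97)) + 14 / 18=7 / 9- 39058*sqrt(97) / 1067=-359.74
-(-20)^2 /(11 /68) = -2472.73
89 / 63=1.41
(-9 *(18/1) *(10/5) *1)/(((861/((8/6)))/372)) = -53568/287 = -186.65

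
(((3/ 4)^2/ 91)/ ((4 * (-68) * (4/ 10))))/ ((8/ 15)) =-675/ 6336512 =-0.00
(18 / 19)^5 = 1889568 / 2476099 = 0.76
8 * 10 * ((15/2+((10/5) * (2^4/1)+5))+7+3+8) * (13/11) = 65000/11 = 5909.09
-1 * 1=-1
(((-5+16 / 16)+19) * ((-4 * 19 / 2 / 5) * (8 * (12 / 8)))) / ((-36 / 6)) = 228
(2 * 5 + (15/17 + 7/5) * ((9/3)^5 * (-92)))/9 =-4336214/765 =-5668.25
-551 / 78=-7.06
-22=-22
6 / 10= 3 / 5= 0.60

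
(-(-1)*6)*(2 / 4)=3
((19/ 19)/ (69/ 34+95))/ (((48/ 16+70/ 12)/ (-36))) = -7344/ 174847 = -0.04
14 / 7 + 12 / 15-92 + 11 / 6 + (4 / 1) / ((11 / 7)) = -27991 / 330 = -84.82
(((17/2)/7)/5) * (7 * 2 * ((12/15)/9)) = 68/225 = 0.30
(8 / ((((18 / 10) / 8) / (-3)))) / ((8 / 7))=-280 / 3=-93.33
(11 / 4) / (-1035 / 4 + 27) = -11 / 927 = -0.01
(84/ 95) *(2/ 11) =168/ 1045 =0.16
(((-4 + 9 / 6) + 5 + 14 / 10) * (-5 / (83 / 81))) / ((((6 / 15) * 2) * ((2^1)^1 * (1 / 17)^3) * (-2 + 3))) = -77600835 / 1328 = -58434.36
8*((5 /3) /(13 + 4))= 40 /51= 0.78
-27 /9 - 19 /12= -55 /12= -4.58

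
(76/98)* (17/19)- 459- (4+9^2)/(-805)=-516392/1127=-458.20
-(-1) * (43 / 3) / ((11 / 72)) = 1032 / 11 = 93.82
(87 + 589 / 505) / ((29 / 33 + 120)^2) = 48486636 / 8035621105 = 0.01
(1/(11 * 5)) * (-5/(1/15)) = -15/11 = -1.36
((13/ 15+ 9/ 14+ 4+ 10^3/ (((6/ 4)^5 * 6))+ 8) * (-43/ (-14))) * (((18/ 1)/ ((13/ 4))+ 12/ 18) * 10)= 9414261373/ 1393119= 6757.69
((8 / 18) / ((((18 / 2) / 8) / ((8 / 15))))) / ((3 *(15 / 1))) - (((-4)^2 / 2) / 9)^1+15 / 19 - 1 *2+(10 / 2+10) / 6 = 842003 / 2077650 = 0.41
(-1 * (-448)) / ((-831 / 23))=-12.40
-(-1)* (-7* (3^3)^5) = -100442349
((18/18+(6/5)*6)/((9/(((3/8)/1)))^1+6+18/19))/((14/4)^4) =3116/1764735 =0.00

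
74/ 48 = 37/ 24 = 1.54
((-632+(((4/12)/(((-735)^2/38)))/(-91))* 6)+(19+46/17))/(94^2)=-510039929417/7384493270700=-0.07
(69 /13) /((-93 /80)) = -1840 /403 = -4.57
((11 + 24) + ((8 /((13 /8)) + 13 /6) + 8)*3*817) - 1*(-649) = 979393 /26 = 37668.96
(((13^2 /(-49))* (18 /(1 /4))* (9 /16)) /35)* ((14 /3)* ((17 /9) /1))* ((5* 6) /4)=-263.85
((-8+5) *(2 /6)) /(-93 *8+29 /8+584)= 0.01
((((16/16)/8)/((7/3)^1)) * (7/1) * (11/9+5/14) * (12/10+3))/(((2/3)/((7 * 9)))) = 37611/160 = 235.07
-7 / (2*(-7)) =1 / 2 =0.50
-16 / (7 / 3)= -48 / 7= -6.86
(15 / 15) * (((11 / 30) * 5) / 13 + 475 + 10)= 37841 / 78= 485.14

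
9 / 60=3 / 20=0.15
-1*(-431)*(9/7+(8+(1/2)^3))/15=227137/840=270.40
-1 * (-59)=59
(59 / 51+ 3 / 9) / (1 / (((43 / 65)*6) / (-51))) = -6536 / 56355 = -0.12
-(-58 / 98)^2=-841 / 2401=-0.35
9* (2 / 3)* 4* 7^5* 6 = 2420208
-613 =-613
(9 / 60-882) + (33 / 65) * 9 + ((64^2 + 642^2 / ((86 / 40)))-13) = 2179092741 / 11180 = 194909.91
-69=-69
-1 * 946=-946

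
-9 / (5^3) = -9 / 125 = -0.07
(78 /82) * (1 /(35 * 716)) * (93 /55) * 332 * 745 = 44855109 /2825515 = 15.88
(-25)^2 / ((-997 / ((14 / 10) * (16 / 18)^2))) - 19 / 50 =-4334383 / 4037850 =-1.07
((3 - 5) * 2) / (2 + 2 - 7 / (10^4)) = -40000 / 39993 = -1.00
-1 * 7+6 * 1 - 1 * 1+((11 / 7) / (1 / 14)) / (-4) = -15 / 2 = -7.50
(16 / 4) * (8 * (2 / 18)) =32 / 9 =3.56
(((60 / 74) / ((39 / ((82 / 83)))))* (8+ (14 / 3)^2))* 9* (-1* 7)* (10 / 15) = -3076640 / 119769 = -25.69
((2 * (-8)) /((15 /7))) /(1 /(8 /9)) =-896 /135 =-6.64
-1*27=-27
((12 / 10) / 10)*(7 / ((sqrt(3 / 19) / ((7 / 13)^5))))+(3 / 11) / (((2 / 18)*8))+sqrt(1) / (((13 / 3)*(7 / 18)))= 117649*sqrt(57) / 9282325+7209 / 8008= 1.00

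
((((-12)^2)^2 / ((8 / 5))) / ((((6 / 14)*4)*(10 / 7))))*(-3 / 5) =-15876 / 5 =-3175.20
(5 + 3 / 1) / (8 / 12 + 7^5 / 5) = 120 / 50431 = 0.00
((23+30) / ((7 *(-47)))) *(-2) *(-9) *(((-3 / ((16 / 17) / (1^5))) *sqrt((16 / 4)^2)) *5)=121635 / 658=184.86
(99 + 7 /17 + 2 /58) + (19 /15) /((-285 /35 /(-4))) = 2220019 /22185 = 100.07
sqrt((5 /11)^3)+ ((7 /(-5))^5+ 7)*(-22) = -111496 /3125+ 5*sqrt(55) /121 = -35.37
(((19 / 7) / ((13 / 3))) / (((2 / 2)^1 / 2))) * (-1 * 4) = -5.01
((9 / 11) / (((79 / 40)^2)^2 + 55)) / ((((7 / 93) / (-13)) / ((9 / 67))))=-250698240000 / 927330667879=-0.27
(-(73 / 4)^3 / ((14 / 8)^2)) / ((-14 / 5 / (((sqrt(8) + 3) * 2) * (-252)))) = -52517295 / 49-35011530 * sqrt(2) / 49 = -2082266.85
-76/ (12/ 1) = -19/ 3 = -6.33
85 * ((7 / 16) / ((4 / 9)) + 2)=16235 / 64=253.67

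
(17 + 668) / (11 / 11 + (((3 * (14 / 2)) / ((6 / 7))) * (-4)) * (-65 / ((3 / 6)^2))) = 685 / 25481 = 0.03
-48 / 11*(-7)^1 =336 / 11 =30.55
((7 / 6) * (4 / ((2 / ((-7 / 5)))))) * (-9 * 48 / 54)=392 / 15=26.13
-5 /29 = -0.17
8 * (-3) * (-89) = 2136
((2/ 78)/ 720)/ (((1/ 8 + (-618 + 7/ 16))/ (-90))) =2/ 385281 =0.00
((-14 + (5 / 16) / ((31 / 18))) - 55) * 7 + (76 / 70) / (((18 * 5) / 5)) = -37628023 / 78120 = -481.67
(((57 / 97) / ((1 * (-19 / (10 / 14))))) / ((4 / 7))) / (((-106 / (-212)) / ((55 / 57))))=-275 / 3686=-0.07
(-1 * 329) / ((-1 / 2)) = 658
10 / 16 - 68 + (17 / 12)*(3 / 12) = -3217 / 48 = -67.02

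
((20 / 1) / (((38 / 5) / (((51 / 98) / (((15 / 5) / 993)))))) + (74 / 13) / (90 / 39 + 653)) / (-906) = -513614267 / 1026522462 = -0.50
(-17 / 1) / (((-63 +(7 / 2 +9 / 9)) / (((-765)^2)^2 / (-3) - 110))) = -3881534077490 / 117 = -33175504935.81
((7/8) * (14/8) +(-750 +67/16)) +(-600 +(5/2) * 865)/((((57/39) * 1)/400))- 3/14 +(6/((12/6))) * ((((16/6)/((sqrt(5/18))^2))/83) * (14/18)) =753985518877/1766240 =426887.35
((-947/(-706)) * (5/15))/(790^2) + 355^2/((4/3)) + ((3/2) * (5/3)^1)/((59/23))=7371478402678123/77988784200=94519.72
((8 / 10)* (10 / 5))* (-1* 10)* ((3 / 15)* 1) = -16 / 5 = -3.20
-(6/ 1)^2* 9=-324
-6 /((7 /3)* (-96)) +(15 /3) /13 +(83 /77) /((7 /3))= 97915 /112112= 0.87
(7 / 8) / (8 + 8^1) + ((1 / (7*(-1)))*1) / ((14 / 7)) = -15 / 896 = -0.02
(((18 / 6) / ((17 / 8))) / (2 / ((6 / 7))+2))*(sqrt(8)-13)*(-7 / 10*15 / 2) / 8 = 189 / 68-189*sqrt(2) / 442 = 2.17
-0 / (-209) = 0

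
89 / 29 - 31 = -810 / 29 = -27.93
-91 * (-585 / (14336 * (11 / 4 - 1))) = 7605 / 3584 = 2.12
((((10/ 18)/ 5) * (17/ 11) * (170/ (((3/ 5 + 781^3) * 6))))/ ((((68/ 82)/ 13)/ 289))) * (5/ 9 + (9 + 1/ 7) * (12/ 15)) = 32457906455/ 89135376028776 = 0.00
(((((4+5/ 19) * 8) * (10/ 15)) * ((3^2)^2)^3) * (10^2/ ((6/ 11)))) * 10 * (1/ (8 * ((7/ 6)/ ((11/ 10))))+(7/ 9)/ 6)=729172481400/ 133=5482499860.15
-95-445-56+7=-589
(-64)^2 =4096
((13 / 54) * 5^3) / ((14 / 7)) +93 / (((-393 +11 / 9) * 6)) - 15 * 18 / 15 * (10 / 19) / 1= 10008389 / 1808838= 5.53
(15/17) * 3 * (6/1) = 270/17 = 15.88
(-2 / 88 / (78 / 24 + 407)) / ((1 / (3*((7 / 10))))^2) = -147 / 601700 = -0.00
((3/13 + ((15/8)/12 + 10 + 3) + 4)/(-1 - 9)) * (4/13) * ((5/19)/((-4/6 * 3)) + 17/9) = -1449011/1541280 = -0.94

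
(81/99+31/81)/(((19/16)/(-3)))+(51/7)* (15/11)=272605/39501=6.90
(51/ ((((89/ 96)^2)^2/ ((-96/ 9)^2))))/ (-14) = -246423748608/ 439195687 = -561.08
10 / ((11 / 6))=60 / 11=5.45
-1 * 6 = -6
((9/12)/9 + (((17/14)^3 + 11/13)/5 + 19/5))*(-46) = -54281219/267540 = -202.89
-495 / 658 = -0.75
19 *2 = 38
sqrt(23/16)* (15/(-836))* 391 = -5865* sqrt(23)/3344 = -8.41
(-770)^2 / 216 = 148225 / 54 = 2744.91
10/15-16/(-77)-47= -10655/231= -46.13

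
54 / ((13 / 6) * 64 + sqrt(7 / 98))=943488 / 2422775 - 486 * sqrt(14) / 2422775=0.39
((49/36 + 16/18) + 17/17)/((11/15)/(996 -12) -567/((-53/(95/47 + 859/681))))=2086536330/22546778119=0.09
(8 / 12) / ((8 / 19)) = 1.58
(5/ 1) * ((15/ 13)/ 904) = 75/ 11752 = 0.01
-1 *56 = -56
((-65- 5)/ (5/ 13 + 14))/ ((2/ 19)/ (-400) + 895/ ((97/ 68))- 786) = 335426000/ 10930467339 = 0.03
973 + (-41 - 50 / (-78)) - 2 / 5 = 181787 / 195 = 932.24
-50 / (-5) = 10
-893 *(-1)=893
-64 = -64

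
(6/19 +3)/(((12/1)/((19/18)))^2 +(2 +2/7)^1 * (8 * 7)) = 1197/92864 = 0.01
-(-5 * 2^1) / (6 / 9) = 15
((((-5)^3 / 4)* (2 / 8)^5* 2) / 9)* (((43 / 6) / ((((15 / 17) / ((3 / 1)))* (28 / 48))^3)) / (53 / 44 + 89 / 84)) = -6971547 / 1640128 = -4.25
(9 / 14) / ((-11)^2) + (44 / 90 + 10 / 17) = 1402741 / 1295910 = 1.08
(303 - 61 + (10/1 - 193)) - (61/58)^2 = 194755/3364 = 57.89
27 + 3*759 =2304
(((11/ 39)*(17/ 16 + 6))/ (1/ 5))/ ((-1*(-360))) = 1243/ 44928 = 0.03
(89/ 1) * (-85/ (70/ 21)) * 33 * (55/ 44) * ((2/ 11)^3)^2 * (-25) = 13617000/ 161051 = 84.55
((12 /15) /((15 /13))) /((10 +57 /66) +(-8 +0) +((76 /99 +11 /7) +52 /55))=24024 /213035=0.11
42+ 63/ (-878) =36813/ 878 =41.93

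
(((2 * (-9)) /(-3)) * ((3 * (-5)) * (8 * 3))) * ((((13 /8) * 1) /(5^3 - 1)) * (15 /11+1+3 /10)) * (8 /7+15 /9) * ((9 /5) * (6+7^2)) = -18203211 /868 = -20971.44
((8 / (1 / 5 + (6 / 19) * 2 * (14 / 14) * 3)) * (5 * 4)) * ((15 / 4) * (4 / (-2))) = -114000 / 199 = -572.86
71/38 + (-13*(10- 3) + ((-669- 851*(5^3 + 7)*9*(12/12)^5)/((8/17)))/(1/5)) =-1633839603/152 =-10748944.76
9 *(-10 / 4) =-45 / 2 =-22.50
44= 44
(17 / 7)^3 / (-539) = -4913 / 184877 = -0.03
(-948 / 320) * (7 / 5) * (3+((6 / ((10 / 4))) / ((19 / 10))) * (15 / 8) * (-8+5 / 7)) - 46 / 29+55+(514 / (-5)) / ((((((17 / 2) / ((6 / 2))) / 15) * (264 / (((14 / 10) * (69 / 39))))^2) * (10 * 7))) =86225002227919 / 766183132000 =112.54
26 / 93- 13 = -12.72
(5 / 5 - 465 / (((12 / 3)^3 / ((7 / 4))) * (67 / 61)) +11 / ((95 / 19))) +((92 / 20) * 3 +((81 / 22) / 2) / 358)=183347765 / 33772288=5.43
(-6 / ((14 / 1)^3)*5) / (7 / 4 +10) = -15 / 16121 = -0.00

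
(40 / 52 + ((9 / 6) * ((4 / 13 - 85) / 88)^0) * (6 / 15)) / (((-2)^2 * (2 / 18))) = 801 / 260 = 3.08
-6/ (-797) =0.01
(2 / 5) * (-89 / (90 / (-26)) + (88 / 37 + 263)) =116.44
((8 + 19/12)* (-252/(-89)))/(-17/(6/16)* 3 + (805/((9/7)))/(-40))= -173880/971791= -0.18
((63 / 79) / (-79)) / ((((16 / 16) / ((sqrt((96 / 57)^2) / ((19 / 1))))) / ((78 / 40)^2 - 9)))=261954 / 56325025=0.00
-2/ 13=-0.15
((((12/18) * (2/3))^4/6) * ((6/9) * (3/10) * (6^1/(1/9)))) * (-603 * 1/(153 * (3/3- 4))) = 17152/185895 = 0.09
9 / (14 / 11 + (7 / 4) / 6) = 2376 / 413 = 5.75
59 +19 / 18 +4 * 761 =55873 / 18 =3104.06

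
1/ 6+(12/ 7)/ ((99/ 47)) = 151/ 154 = 0.98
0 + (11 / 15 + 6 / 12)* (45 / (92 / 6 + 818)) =333 / 5000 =0.07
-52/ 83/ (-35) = 52/ 2905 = 0.02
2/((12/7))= 7/6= 1.17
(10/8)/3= 5/12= 0.42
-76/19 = -4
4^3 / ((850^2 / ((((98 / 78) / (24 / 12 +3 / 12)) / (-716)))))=-784 / 11348488125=-0.00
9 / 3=3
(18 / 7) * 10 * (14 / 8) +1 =46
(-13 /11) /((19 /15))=-195 /209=-0.93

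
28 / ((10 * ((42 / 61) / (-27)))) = -549 / 5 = -109.80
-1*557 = -557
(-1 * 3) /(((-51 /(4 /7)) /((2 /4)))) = 2 /119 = 0.02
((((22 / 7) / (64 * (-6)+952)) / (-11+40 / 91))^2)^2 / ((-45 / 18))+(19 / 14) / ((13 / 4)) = 527096965699783026461029 / 1262258523123255742215040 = 0.42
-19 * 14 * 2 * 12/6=-1064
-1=-1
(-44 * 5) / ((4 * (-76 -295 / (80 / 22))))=440 / 1257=0.35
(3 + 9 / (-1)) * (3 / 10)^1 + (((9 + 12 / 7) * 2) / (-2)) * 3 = -1188 / 35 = -33.94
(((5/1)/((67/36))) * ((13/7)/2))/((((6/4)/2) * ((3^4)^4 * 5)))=104/6729637383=0.00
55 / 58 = 0.95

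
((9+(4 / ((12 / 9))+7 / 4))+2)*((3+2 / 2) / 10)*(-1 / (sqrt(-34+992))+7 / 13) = 441 / 130 - 63*sqrt(958) / 9580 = 3.19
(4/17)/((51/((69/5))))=0.06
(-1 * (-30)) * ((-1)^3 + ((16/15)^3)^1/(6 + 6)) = -18202/675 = -26.97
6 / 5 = 1.20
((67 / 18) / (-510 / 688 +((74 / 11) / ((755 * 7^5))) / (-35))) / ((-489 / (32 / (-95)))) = -360313973317760 / 104170090156697889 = -0.00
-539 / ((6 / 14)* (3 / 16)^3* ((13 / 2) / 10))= -309084160 / 1053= -293527.22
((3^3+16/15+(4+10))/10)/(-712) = -631/106800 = -0.01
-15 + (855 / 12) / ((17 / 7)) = 975 / 68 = 14.34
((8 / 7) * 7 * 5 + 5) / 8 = 45 / 8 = 5.62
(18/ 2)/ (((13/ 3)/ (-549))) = -14823/ 13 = -1140.23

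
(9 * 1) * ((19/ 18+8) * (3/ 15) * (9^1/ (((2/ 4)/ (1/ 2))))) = 146.70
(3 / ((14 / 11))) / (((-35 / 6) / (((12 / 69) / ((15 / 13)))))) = -1716 / 28175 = -0.06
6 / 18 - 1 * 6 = -17 / 3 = -5.67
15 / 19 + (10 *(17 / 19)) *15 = 135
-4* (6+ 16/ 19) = -520/ 19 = -27.37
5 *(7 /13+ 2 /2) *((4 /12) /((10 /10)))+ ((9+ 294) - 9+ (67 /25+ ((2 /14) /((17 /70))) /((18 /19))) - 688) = -19300012 /49725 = -388.13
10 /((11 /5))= 50 /11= 4.55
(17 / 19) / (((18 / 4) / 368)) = 12512 / 171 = 73.17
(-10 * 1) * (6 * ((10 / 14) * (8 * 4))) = -9600 / 7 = -1371.43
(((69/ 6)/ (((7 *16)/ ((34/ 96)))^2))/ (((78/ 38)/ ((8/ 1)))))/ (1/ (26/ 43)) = 126293/ 466034688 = 0.00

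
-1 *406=-406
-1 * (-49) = 49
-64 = -64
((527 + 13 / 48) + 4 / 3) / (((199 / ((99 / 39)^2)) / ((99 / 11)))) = 82893591 / 538096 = 154.05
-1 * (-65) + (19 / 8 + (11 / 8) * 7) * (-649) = -7723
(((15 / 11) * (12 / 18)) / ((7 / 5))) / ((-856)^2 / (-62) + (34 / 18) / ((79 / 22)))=-551025 / 10028328079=-0.00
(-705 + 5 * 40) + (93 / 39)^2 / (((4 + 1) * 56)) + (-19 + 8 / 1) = -24416159 / 47320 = -515.98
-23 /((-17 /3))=4.06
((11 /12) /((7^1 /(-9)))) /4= -0.29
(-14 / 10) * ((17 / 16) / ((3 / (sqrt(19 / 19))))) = -119 / 240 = -0.50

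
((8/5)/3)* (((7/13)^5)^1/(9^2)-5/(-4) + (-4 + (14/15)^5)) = -4604130864794/4229259328125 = -1.09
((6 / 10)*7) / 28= 3 / 20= 0.15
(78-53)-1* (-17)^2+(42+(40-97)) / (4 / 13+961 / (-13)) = -84151 / 319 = -263.80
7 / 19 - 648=-12305 / 19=-647.63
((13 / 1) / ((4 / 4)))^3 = 2197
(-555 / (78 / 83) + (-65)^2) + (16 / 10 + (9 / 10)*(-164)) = 90699 / 26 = 3488.42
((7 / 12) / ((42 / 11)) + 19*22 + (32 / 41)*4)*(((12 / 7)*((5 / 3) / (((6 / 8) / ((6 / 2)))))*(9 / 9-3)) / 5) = -4974412 / 2583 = -1925.83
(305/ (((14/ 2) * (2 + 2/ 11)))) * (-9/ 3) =-3355/ 56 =-59.91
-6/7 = -0.86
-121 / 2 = -60.50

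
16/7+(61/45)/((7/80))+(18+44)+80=1438/9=159.78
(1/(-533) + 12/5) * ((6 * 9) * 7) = 2415798/2665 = 906.49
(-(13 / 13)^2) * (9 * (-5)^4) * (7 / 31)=-39375 / 31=-1270.16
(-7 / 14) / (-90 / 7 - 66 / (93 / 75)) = 217 / 28680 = 0.01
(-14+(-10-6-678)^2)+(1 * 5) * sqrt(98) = 35 * sqrt(2)+481622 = 481671.50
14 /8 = 7 /4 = 1.75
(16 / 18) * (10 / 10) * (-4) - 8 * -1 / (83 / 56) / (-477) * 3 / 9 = -422752 / 118773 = -3.56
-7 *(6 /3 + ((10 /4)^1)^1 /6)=-203 /12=-16.92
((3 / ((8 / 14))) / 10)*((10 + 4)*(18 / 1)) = 1323 / 10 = 132.30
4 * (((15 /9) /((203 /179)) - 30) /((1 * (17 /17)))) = -69500 /609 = -114.12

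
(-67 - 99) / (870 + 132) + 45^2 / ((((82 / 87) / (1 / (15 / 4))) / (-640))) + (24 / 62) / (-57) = -4436252076931 / 12098649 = -366673.34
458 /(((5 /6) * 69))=916 /115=7.97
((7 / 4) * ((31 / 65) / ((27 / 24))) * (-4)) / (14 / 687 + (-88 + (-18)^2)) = -198772 / 15809235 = -0.01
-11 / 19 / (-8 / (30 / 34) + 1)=15 / 209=0.07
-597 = -597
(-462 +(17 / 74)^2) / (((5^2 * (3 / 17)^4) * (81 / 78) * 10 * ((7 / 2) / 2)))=-2746596353579 / 2619752625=-1048.42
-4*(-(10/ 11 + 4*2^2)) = 744/ 11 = 67.64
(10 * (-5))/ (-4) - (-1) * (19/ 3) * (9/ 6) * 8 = 177/ 2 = 88.50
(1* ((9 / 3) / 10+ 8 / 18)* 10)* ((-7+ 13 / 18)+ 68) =74437 / 162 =459.49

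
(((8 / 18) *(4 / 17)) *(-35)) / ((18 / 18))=-560 / 153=-3.66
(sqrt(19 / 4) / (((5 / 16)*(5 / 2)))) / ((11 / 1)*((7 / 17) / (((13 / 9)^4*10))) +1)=15537184*sqrt(19) / 26802835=2.53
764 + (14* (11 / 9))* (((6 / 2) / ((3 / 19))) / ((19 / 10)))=8416 / 9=935.11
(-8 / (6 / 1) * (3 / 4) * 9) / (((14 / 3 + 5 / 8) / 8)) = -1728 / 127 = -13.61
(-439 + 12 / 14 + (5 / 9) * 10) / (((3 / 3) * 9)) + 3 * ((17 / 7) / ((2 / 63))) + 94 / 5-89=630701 / 5670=111.23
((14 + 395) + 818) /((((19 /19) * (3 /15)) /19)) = 116565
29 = 29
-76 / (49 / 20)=-1520 / 49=-31.02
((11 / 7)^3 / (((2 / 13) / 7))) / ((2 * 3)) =17303 / 588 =29.43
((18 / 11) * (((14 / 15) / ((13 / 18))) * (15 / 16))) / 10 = 567 / 2860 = 0.20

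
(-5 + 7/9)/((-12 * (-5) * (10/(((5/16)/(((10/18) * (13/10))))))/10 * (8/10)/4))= -95/624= -0.15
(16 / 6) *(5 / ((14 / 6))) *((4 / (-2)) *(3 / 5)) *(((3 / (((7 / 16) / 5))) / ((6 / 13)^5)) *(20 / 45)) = -59406880 / 11907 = -4989.24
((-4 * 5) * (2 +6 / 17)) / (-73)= 800 / 1241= 0.64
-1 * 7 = -7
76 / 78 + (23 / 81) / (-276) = 12299 / 12636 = 0.97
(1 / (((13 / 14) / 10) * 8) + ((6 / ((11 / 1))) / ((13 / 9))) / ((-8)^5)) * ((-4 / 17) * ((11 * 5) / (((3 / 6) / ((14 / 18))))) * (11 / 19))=-1214248805 / 77395968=-15.69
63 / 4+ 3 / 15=319 / 20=15.95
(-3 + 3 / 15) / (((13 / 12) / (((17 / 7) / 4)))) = -102 / 65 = -1.57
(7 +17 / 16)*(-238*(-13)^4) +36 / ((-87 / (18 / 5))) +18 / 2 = -54804981.36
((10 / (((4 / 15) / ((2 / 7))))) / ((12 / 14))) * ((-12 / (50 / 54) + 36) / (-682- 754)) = -72 / 359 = -0.20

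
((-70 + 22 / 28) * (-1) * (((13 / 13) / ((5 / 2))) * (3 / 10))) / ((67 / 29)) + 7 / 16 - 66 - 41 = -19316701 / 187600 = -102.97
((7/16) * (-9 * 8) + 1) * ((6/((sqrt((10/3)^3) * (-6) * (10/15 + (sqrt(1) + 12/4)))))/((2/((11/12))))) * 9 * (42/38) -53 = -53 + 54351 * sqrt(30)/60800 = -48.10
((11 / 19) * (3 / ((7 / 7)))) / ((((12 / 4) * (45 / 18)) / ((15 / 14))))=33 / 133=0.25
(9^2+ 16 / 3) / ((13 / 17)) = 4403 / 39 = 112.90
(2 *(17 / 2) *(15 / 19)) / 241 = 255 / 4579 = 0.06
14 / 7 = 2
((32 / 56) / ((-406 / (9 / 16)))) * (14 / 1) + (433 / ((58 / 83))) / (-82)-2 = -159263 / 16646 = -9.57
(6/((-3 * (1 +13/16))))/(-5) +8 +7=2207/145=15.22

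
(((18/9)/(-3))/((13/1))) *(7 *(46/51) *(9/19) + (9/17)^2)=-11974/71383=-0.17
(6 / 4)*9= 27 / 2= 13.50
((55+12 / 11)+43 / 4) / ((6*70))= 2941 / 18480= 0.16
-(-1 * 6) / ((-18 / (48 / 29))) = -16 / 29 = -0.55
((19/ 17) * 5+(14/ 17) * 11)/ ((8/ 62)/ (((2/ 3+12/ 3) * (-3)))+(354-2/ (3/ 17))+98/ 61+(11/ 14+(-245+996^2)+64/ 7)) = 2825154/ 191363091395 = 0.00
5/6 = 0.83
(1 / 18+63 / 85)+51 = 79249 / 1530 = 51.80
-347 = -347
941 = 941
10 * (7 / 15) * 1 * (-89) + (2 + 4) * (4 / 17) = -413.92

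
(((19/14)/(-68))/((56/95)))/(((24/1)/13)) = -23465/1279488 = -0.02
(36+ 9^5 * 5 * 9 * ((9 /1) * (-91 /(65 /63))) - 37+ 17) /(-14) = 2109289313 /14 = 150663522.36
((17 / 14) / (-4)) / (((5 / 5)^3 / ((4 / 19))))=-17 / 266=-0.06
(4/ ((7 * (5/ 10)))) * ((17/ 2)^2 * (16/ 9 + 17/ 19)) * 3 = 264146/ 399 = 662.02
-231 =-231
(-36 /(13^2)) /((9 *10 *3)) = -2 /2535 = -0.00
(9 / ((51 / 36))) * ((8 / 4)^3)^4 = 442368 / 17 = 26021.65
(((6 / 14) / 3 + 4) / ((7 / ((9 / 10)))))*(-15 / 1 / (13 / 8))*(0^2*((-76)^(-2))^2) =0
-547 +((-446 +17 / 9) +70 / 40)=-35617 / 36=-989.36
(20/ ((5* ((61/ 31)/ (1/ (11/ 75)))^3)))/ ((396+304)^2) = 20108925/ 59213895356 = 0.00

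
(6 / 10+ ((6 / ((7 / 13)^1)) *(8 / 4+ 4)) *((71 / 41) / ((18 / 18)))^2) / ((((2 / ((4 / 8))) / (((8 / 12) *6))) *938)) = 11831241 / 55187230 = 0.21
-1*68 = -68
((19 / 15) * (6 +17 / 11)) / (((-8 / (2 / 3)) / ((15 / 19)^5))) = -1400625 / 5734124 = -0.24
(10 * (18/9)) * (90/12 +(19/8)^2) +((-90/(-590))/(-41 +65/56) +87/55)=30625281023/115833520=264.39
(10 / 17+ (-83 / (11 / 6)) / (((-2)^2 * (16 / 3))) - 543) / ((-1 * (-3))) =-3258491 / 17952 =-181.51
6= 6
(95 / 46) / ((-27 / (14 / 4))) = -665 / 2484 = -0.27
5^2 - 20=5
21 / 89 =0.24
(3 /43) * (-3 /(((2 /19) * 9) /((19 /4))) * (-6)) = 6.30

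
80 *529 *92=3893440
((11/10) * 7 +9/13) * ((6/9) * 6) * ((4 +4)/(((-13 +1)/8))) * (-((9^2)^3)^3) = 1746701302496277770784/65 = 26872327730711965704.37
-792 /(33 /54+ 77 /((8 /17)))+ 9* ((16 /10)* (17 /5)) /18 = -452 /215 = -2.10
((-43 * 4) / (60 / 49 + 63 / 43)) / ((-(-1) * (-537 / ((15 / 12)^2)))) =2265025 / 12172716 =0.19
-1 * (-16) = 16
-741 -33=-774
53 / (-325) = -53 / 325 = -0.16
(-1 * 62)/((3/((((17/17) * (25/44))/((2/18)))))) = -2325/22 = -105.68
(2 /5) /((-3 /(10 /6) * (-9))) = 2 /81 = 0.02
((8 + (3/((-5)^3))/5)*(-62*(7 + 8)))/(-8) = 929.44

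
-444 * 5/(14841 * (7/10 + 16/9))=-22200/367727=-0.06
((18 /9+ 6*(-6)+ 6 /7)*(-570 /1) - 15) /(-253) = -5745 /77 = -74.61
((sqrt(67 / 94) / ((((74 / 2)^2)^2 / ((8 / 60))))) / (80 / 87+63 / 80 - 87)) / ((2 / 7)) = -1624*sqrt(6298) / 52291027908313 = -0.00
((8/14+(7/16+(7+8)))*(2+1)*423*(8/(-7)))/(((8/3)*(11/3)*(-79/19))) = 35370837/61936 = 571.09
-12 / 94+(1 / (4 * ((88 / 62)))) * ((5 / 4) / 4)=-9611 / 132352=-0.07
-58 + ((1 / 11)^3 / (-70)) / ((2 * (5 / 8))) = -13509652 / 232925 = -58.00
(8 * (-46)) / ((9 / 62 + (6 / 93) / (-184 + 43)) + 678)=-3217056 / 5928341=-0.54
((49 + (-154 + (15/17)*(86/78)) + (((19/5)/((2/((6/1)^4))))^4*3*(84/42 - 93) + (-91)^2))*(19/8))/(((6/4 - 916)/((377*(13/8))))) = 9930344134849972519317619/621860000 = 15968777755202091.34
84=84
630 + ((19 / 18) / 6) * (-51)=22357 / 36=621.03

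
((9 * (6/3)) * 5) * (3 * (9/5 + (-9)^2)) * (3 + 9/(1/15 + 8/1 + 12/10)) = 12340512/139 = 88780.66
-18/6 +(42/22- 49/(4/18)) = -4875/22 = -221.59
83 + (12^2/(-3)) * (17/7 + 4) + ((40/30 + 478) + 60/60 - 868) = -12878/21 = -613.24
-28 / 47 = -0.60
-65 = -65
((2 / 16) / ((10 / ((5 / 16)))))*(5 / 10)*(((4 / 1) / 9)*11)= 11 / 1152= 0.01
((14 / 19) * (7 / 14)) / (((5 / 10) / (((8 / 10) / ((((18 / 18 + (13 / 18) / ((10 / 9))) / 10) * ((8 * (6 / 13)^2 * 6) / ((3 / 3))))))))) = 5915 / 16929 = 0.35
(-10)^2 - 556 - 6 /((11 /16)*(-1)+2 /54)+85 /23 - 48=-3173851 /6463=-491.08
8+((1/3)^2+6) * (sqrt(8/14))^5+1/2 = 1760 * sqrt(7)/3087+17/2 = 10.01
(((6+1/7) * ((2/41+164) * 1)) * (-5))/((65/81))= -23426658/3731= -6278.92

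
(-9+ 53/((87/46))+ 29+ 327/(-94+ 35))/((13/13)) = 42.48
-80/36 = -20/9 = -2.22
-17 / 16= -1.06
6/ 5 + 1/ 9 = 59/ 45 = 1.31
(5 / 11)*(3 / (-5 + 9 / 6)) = -30 / 77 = -0.39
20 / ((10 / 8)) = 16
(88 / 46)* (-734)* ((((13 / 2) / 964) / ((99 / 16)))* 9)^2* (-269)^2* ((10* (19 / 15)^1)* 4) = -21829857217792 / 44083479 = -495193.61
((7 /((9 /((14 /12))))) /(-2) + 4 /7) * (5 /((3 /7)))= 445 /324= 1.37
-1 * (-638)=638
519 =519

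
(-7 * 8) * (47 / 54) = -1316 / 27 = -48.74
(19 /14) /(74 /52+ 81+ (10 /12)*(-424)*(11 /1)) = -741 /2077117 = -0.00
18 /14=9 /7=1.29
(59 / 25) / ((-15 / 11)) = -649 / 375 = -1.73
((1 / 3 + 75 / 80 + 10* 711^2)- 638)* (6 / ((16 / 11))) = 2668814687 / 128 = 20850114.74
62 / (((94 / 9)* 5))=279 / 235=1.19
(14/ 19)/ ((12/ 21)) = 49/ 38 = 1.29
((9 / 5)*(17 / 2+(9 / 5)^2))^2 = 27910089 / 62500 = 446.56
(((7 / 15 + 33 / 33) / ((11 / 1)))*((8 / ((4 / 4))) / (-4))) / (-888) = 1 / 3330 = 0.00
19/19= 1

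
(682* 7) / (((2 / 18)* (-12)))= -7161 / 2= -3580.50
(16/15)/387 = 16/5805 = 0.00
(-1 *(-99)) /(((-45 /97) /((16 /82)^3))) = -1.59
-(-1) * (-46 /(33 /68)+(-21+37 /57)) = -24064 /209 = -115.14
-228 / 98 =-114 / 49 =-2.33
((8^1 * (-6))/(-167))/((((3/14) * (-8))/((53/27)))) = -1484/4509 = -0.33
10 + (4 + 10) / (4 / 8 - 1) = -18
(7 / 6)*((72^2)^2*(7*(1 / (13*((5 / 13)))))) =219469824 / 5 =43893964.80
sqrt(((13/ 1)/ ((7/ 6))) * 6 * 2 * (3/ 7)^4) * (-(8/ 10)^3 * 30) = -20736 * sqrt(182)/ 8575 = -32.62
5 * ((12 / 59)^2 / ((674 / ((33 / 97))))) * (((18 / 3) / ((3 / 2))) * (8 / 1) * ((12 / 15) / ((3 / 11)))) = 1115136 / 113790409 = 0.01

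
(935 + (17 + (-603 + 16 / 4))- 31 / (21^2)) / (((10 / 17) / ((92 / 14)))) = 60856022 / 15435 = 3942.73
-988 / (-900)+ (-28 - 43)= -69.90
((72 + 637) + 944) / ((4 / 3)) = 1239.75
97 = 97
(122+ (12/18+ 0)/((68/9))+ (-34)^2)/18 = 14485/204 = 71.00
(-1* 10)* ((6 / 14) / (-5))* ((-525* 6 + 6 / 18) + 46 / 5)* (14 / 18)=-94214 / 45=-2093.64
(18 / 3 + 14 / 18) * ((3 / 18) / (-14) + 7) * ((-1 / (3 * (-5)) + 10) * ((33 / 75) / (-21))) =-59475427 / 5953500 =-9.99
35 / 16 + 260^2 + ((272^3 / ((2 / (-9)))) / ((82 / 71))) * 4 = -205699830117 / 656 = -313566814.20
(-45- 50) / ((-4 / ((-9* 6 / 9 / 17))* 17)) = -285 / 578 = -0.49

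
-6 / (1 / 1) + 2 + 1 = -3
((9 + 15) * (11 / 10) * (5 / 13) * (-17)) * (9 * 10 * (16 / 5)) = -646272 / 13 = -49713.23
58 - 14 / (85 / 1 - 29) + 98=623 / 4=155.75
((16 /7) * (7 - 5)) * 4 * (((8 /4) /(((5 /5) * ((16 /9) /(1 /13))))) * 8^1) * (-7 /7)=-1152 /91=-12.66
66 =66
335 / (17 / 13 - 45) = -4355 / 568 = -7.67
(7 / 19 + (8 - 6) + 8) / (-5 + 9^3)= 197 / 13756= 0.01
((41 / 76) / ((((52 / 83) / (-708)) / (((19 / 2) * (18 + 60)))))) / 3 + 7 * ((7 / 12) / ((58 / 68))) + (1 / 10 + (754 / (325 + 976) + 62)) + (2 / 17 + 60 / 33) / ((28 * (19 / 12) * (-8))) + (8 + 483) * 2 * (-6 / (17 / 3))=-125481962159227 / 827962905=-151555.05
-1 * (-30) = 30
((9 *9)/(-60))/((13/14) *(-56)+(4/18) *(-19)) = 243/10120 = 0.02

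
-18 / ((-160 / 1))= 9 / 80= 0.11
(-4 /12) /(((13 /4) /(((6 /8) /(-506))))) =1 /6578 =0.00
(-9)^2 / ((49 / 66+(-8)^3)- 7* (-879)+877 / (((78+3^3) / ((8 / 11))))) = 62370 / 4348819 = 0.01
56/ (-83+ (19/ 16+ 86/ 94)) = -42112/ 60835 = -0.69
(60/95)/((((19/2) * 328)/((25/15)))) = 5/14801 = 0.00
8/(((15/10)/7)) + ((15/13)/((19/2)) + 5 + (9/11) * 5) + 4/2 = 395696/8151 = 48.55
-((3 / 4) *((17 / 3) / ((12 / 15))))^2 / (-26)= 7225 / 6656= 1.09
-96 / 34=-2.82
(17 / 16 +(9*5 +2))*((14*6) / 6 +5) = 14611 / 16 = 913.19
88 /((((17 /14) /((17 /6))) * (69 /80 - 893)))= -49280 /214113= -0.23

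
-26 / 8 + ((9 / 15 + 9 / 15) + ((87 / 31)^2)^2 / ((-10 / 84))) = -9662544209 / 18470420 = -523.14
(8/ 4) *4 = 8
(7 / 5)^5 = 16807 / 3125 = 5.38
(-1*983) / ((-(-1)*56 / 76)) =-18677 / 14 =-1334.07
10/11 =0.91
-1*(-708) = 708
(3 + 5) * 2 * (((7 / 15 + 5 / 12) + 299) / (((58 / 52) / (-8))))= -14970176 / 435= -34414.20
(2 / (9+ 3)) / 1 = 1 / 6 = 0.17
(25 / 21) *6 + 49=393 / 7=56.14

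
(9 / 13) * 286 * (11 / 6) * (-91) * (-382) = 12618606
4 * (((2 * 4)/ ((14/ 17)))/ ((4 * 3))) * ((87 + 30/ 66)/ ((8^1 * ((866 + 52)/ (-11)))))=-481/ 1134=-0.42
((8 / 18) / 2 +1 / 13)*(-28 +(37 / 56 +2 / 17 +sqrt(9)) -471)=-2357255 / 15912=-148.14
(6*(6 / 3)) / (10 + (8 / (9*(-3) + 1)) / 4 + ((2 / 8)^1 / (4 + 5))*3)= 1872 / 1561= 1.20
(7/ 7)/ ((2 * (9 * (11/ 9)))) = 1/ 22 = 0.05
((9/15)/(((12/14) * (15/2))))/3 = 7/225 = 0.03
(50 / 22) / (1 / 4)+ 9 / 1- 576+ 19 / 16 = -97983 / 176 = -556.72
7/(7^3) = 0.02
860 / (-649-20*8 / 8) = -860 / 669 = -1.29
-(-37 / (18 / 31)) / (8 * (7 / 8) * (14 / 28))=18.21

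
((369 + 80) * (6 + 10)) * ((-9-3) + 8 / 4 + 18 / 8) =-55676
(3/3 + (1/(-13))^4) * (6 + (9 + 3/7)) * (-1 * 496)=-1530009216/199927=-7652.84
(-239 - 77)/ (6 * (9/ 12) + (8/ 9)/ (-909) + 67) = -5170392/ 1169867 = -4.42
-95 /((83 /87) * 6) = -2755 /166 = -16.60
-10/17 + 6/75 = -216/425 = -0.51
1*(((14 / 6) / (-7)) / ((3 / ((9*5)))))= -5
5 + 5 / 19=100 / 19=5.26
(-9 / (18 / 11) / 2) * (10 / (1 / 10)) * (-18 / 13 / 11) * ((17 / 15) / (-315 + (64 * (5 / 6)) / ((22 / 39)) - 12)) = -5610 / 33241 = -0.17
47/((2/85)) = 1997.50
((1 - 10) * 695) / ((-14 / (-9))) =-56295 / 14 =-4021.07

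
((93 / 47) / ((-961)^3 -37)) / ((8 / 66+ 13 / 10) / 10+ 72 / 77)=-1074150 / 518968242852359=-0.00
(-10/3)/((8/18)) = -15/2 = -7.50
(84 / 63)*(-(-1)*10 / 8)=5 / 3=1.67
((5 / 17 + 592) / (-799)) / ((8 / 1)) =-0.09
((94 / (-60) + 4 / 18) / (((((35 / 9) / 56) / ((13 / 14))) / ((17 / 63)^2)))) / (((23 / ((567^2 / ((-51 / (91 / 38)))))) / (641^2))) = 3856566456171 / 10925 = 353003794.62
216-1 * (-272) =488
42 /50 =21 /25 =0.84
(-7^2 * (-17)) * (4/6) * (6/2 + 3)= 3332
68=68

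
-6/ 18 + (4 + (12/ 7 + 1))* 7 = 140/ 3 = 46.67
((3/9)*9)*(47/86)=141/86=1.64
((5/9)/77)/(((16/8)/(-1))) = -5/1386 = -0.00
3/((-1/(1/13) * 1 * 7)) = -3/91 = -0.03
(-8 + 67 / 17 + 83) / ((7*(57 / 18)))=8052 / 2261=3.56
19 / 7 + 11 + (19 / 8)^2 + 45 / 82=19.90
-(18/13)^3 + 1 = -3635/2197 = -1.65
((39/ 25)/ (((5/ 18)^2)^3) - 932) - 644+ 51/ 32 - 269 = 19404677427/ 12500000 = 1552.37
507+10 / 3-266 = 733 / 3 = 244.33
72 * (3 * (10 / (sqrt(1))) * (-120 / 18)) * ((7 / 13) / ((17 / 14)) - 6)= 80014.48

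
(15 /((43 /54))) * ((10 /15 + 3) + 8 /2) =6210 /43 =144.42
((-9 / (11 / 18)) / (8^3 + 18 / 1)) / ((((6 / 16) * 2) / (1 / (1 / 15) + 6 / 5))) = -8748 / 14575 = -0.60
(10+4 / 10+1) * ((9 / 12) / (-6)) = -57 / 40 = -1.42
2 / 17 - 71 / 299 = -609 / 5083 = -0.12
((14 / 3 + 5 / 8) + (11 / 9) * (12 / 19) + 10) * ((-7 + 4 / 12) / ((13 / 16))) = -293000 / 2223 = -131.80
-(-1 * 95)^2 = -9025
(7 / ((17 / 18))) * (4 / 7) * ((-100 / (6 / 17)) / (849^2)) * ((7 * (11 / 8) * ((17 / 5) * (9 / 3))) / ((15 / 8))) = -20944 / 240267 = -0.09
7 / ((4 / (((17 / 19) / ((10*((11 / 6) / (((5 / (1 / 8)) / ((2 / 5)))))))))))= 1785 / 209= 8.54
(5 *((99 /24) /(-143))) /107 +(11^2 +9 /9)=1357601 /11128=122.00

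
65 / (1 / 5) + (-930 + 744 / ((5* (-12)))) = -3087 / 5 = -617.40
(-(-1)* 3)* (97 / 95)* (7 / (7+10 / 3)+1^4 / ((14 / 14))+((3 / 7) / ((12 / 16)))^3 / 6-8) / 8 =-4866781 / 2020270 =-2.41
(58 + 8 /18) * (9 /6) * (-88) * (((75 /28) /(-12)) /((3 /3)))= 72325 /42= 1722.02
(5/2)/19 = 5/38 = 0.13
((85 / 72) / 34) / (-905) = -1 / 26064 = -0.00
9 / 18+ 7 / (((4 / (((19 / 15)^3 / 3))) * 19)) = 22777 / 40500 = 0.56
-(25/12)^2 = -4.34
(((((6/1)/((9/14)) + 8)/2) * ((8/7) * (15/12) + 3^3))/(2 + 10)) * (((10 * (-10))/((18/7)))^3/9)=-7922687500/59049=-134171.41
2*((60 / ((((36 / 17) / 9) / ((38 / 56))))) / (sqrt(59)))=45.05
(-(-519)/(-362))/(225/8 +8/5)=-10380/215209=-0.05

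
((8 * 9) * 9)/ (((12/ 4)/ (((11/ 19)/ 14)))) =1188/ 133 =8.93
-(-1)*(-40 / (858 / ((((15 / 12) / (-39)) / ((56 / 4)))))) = 25 / 234234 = 0.00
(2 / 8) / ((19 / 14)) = 7 / 38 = 0.18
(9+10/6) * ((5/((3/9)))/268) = 40/67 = 0.60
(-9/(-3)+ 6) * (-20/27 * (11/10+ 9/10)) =-40/3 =-13.33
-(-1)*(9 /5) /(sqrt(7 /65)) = 9*sqrt(455) /35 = 5.49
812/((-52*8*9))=-203/936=-0.22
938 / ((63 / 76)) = 10184 / 9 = 1131.56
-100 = -100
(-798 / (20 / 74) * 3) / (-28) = 6327 / 20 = 316.35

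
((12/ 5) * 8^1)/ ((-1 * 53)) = -96/ 265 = -0.36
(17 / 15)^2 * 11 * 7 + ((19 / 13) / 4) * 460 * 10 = 5205539 / 2925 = 1779.67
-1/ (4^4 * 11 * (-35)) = 1/ 98560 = 0.00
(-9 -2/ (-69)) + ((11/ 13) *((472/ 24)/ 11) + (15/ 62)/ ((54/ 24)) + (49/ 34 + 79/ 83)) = -389036129/ 78471354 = -4.96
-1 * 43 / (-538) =43 / 538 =0.08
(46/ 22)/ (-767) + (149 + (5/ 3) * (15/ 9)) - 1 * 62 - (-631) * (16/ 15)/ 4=97969409/ 379665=258.04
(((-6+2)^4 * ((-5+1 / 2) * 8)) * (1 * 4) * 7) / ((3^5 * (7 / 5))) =-758.52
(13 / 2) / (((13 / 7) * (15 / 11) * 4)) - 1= -43 / 120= -0.36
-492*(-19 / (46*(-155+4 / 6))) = -14022 / 10649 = -1.32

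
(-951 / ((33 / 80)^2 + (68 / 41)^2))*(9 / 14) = -46040572800 / 219969463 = -209.30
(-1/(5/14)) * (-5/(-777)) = -2/111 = -0.02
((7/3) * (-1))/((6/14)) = -49/9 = -5.44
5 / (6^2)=5 / 36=0.14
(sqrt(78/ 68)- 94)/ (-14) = 47/ 7- sqrt(1326)/ 476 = 6.64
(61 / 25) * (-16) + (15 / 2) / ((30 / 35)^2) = -17299 / 600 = -28.83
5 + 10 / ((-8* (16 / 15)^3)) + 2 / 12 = 4.14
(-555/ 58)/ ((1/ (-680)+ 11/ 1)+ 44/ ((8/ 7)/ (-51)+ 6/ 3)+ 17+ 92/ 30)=-199833300/ 1113392041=-0.18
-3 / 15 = -1 / 5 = -0.20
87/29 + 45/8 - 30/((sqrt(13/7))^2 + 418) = 201111/23512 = 8.55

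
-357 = -357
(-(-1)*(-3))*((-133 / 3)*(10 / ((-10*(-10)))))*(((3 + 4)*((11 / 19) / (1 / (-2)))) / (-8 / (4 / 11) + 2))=539 / 100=5.39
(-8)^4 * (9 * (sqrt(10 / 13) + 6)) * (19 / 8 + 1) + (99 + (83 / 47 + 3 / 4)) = 855717.57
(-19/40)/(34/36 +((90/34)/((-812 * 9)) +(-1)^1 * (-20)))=-0.02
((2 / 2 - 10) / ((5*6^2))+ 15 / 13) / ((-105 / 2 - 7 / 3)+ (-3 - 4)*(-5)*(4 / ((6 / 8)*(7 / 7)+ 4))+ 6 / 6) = -16359 / 361010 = -0.05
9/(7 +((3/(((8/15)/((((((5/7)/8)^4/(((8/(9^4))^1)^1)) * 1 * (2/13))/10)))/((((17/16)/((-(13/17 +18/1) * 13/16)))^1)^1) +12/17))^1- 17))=-305365421738556/339305578768465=-0.90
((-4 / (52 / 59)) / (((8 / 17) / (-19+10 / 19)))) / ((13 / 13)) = 27081 / 152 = 178.16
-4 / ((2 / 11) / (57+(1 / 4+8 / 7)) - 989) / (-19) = -71940 / 337955071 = -0.00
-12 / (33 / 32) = -128 / 11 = -11.64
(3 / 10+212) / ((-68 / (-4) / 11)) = 23353 / 170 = 137.37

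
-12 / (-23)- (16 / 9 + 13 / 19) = -7631 / 3933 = -1.94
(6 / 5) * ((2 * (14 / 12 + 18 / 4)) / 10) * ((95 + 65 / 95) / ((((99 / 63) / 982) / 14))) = 5948539632 / 5225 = 1138476.48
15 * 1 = 15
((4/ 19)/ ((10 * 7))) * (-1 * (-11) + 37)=96/ 665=0.14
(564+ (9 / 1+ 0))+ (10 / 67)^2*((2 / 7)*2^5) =18011779 / 31423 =573.20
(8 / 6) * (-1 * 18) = -24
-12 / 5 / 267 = -4 / 445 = -0.01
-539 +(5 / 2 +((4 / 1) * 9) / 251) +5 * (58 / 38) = -5042979 / 9538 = -528.72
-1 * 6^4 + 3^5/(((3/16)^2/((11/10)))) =31536/5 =6307.20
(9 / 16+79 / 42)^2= 674041 / 112896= 5.97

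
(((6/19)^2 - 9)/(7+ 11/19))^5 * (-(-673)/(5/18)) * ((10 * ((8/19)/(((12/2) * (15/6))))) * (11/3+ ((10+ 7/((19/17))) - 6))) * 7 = -10845377956069669719/73225972858880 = -148108.35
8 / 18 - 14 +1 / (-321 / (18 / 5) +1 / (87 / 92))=-1871948 / 137979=-13.57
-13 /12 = -1.08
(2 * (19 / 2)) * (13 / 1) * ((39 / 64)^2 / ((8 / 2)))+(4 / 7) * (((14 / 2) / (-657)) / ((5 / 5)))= 246760823 / 10764288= 22.92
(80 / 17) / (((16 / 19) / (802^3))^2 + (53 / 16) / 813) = 312394909595680736433408 / 270475681835897647241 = 1154.98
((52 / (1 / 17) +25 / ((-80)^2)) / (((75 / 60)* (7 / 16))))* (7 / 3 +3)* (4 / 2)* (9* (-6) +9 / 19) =-122747832 / 133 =-922916.03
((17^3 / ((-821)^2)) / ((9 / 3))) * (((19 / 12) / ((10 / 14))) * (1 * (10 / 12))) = 653429 / 145592856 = 0.00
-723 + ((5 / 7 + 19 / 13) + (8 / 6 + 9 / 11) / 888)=-1922189419 / 2666664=-720.82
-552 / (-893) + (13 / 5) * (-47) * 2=-1088486 / 4465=-243.78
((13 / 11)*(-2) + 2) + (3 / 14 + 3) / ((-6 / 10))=-881 / 154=-5.72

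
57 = 57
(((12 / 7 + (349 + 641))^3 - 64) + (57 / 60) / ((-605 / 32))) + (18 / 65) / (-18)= 13155959588372917 / 13488475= 975348183.42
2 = 2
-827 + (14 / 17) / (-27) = -379607 / 459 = -827.03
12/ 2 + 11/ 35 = 221/ 35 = 6.31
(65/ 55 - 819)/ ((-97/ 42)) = 377832/ 1067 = 354.11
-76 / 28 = -19 / 7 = -2.71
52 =52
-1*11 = -11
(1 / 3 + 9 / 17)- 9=-415 / 51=-8.14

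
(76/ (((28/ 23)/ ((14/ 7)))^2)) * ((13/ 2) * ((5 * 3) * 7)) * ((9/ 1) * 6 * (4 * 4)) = 846696240/ 7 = 120956605.71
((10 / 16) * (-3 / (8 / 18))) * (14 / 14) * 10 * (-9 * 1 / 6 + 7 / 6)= 225 / 16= 14.06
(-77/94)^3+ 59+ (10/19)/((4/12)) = 947328057/15781096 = 60.03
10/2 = 5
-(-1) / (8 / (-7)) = -7 / 8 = -0.88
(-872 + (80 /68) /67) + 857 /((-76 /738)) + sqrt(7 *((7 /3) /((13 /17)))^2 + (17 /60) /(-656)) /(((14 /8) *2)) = -397930531 /43282 + sqrt(266610212305) /223860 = -9191.60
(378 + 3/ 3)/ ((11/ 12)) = 413.45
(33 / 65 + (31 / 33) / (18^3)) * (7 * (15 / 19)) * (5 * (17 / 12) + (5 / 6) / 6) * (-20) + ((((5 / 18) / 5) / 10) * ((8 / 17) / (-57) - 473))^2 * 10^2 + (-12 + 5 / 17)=8235740549033 / 30118113036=273.45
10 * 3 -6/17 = 504/17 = 29.65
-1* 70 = -70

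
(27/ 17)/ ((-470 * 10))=-27/ 79900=-0.00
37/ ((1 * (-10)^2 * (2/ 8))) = 37/ 25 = 1.48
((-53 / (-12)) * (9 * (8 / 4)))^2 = 25281 / 4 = 6320.25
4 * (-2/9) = -8/9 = -0.89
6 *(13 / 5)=78 / 5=15.60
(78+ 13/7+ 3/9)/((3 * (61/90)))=16840/427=39.44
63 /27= 7 /3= 2.33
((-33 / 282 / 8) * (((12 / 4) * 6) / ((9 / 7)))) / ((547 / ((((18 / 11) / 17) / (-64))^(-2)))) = -344654464 / 2082429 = -165.51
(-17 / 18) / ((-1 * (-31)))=-17 / 558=-0.03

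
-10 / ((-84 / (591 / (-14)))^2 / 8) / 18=-1.12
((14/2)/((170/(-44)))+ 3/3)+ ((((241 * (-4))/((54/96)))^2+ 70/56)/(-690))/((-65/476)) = 1925035673377/61758450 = 31170.40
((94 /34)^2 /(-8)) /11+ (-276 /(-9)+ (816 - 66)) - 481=22856741 /76296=299.58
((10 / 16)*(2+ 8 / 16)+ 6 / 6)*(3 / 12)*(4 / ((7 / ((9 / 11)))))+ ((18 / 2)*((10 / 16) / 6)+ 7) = 2537 / 308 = 8.24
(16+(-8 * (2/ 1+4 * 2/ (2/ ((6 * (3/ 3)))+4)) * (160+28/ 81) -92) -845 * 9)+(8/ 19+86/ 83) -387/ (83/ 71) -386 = -22136049872/ 1660581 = -13330.30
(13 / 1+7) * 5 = 100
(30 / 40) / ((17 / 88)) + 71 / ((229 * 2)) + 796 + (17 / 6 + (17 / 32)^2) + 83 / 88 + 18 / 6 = 106175314933 / 131552256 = 807.10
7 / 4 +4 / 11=93 / 44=2.11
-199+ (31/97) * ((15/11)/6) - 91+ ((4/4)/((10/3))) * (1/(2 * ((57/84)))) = -58732161/202730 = -289.71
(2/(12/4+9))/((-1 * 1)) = -1/6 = -0.17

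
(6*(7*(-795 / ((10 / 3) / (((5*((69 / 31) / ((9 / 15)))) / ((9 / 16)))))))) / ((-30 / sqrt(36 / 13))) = 2047920*sqrt(13) / 403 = 18322.28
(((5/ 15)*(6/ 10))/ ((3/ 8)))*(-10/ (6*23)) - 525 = -108683/ 207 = -525.04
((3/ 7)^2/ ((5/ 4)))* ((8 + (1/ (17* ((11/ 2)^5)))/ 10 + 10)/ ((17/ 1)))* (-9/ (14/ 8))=-319344827616/ 399112561925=-0.80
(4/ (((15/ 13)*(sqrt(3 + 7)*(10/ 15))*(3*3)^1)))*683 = 8879*sqrt(10)/ 225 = 124.79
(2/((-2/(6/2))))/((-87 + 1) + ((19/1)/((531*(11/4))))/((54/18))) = 52569/1506902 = 0.03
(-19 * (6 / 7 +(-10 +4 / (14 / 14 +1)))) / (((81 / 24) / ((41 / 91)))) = 18.12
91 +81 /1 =172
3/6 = 1/2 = 0.50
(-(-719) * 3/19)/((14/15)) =121.64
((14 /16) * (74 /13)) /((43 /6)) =0.69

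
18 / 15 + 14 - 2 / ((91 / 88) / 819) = -7844 / 5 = -1568.80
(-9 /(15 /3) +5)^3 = 4096 /125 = 32.77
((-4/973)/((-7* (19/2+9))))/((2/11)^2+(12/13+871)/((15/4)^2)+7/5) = 566280/1131599884457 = 0.00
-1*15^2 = -225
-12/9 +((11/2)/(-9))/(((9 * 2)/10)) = -271/162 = -1.67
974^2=948676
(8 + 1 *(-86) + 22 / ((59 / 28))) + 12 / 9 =-11722 / 177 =-66.23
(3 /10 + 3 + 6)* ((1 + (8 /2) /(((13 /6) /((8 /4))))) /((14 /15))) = 17019 /364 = 46.76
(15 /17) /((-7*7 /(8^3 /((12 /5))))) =-3200 /833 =-3.84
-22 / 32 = -11 / 16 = -0.69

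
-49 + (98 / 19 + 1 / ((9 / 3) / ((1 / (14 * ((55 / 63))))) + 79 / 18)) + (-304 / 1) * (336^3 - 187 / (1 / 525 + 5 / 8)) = -426321171598090357 / 36969953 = -11531558387.38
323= 323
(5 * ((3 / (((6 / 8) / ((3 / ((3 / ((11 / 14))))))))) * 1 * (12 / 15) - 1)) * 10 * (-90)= -47700 / 7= -6814.29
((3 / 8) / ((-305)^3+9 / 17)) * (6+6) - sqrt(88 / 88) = -964669385 / 964669232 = -1.00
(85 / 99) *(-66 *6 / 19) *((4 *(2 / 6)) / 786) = -680 / 22401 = -0.03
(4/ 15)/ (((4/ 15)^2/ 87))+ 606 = 3729/ 4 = 932.25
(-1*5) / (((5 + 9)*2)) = -5 / 28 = -0.18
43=43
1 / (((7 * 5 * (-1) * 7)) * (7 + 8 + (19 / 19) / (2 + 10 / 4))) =-9 / 33565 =-0.00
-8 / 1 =-8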